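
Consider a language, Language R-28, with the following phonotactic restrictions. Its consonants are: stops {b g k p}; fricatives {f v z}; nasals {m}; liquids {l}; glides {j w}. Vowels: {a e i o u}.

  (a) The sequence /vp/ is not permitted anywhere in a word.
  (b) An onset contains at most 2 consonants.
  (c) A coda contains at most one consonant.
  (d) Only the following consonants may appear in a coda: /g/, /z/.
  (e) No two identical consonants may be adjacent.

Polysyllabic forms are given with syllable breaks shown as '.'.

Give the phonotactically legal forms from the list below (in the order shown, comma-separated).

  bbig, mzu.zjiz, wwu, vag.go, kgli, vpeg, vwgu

mzu.zjiz

bbig — violates constraint (e): adjacent identical consonants /bb/ → phonotactically illegal
mzu.zjiz — σ1 onset /mz/ (2C), coda /∅/ ok; σ2 onset /zj/ (2C), coda /z/ ok → phonotactically legal
wwu — violates constraint (e): adjacent identical consonants /ww/ → phonotactically illegal
vag.go — violates constraint (e): adjacent identical consonants /gg/ → phonotactically illegal
kgli — violates constraint (b): syllable 1 onset /kgl/ has 3 consonants (> 2) → phonotactically illegal
vpeg — violates constraint (a): contains banned sequence /vp/ → phonotactically illegal
vwgu — violates constraint (b): syllable 1 onset /vwg/ has 3 consonants (> 2) → phonotactically illegal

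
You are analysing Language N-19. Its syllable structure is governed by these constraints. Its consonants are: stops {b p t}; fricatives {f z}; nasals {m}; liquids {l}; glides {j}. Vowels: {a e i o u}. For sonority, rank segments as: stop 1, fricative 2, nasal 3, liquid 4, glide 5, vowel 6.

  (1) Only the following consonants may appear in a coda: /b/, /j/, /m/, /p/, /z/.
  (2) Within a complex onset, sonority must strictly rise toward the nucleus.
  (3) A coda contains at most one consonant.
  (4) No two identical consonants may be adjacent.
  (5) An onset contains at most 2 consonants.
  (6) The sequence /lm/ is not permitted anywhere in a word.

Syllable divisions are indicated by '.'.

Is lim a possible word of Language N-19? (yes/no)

yes

lim — σ1 onset /l/, coda /m/ ok → permitted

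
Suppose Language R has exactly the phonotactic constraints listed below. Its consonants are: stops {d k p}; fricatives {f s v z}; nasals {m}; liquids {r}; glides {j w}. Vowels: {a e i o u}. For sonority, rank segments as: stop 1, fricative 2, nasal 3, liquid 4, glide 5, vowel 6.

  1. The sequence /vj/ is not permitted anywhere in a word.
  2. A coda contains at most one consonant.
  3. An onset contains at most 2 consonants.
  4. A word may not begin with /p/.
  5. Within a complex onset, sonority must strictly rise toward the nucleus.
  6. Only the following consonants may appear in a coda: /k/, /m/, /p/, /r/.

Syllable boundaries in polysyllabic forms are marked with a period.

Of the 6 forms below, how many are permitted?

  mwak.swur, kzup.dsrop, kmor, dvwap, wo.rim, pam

3

mwak.swur — σ1 onset /mw/ (3→5 rises), coda /k/ ok; σ2 onset /sw/ (2→5 rises), coda /r/ ok → permitted
kzup.dsrop — violates constraint 3: syllable 2 onset /dsr/ has 3 consonants (> 2) → not permitted
kmor — σ1 onset /km/ (1→3 rises), coda /r/ ok → permitted
dvwap — violates constraint 3: syllable 1 onset /dvw/ has 3 consonants (> 2) → not permitted
wo.rim — σ1 onset /w/, coda /∅/ ok; σ2 onset /r/, coda /m/ ok → permitted
pam — violates constraint 4: word begins with /p/ → not permitted
Permitted: mwak.swur, kmor, wo.rim → 3.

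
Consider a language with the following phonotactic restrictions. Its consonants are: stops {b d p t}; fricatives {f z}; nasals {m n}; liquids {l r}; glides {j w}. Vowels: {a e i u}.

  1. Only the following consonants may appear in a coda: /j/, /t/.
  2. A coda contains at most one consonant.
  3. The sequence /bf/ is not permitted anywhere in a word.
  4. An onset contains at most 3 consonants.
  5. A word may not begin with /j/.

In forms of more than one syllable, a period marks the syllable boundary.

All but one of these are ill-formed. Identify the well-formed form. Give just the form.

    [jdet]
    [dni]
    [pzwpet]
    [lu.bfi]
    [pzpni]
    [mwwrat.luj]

[dni]

[jdet] — violates constraint 5: word begins with /j/ → ill-formed
[dni] — σ1 onset /dn/ (2C), coda /∅/ ok → well-formed
[pzwpet] — violates constraint 4: syllable 1 onset /pzwp/ has 4 consonants (> 3) → ill-formed
[lu.bfi] — violates constraint 3: contains banned sequence /bf/ → ill-formed
[pzpni] — violates constraint 4: syllable 1 onset /pzpn/ has 4 consonants (> 3) → ill-formed
[mwwrat.luj] — violates constraint 4: syllable 1 onset /mwwr/ has 4 consonants (> 3) → ill-formed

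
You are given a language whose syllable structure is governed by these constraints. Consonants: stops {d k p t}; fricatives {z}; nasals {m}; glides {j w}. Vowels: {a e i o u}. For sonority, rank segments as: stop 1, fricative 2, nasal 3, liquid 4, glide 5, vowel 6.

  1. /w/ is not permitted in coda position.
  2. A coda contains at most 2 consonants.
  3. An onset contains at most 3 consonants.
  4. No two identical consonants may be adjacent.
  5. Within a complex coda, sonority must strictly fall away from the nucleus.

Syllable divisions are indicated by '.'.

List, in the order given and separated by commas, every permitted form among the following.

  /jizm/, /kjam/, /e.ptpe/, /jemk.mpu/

/kjam/, /e.ptpe/, /jemk.mpu/

/jizm/ — violates constraint 5: syllable 1 coda /zm/: /z/ (fricative, 2) → /m/ (nasal, 3) does not fall → not permitted
/kjam/ — σ1 onset /kj/ (2C), coda /m/ ok → permitted
/e.ptpe/ — σ1 onset /∅/, coda /∅/ ok; σ2 onset /ptp/ (3C), coda /∅/ ok → permitted
/jemk.mpu/ — σ1 onset /j/, coda /mk/ (3→1 falls) ok; σ2 onset /mp/ (2C), coda /∅/ ok → permitted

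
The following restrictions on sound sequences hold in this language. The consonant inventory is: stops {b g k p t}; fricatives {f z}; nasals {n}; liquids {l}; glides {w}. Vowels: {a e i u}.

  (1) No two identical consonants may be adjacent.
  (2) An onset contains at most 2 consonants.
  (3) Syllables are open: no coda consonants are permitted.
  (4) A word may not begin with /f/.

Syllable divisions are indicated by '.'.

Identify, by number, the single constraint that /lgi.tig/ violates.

3

/lgi.tig/: syllable 2 coda /g/ has 1 consonant (> 0).
This is a violation of constraint 3: "Syllables are open: no coda consonants are permitted."
The remaining constraints (1, 2, 4) are satisfied.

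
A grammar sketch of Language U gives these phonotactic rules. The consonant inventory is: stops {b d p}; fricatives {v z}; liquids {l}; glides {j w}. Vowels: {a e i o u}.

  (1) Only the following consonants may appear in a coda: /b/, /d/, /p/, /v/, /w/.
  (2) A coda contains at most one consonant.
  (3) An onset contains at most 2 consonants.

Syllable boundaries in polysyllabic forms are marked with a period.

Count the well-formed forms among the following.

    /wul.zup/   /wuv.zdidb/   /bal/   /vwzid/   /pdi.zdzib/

0

/wul.zup/ — violates constraint 1: syllable 1 coda contains /l/, which is not a licensed coda consonant → ill-formed
/wuv.zdidb/ — violates constraint 2: syllable 2 coda /db/ has 2 consonants (> 1) → ill-formed
/bal/ — violates constraint 1: syllable 1 coda contains /l/, which is not a licensed coda consonant → ill-formed
/vwzid/ — violates constraint 3: syllable 1 onset /vwz/ has 3 consonants (> 2) → ill-formed
/pdi.zdzib/ — violates constraint 3: syllable 2 onset /zdz/ has 3 consonants (> 2) → ill-formed
No form is well-formed → 0.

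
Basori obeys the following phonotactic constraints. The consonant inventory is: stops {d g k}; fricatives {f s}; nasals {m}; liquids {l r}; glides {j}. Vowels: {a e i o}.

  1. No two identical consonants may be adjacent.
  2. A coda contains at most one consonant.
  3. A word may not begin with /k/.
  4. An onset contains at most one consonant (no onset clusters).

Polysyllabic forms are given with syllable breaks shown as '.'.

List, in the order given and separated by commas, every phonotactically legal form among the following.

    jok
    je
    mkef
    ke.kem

jok, je

jok — σ1 onset /j/, coda /k/ ok → phonotactically legal
je — σ1 onset /j/, coda /∅/ ok → phonotactically legal
mkef — violates constraint 4: syllable 1 onset /mk/ has 2 consonants (> 1) → phonotactically illegal
ke.kem — violates constraint 3: word begins with /k/ → phonotactically illegal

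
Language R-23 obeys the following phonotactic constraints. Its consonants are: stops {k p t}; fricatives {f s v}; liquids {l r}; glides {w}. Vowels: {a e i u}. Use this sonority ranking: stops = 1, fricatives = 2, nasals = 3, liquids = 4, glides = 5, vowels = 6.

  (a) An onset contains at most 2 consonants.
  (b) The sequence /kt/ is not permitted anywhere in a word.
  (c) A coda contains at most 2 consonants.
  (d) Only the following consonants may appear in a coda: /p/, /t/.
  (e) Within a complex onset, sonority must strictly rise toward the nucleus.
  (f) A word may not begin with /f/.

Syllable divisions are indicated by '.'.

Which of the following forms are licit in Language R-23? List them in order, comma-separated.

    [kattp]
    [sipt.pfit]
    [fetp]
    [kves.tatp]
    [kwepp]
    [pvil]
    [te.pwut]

[sipt.pfit], [kwepp], [te.pwut]

[kattp] — violates constraint (c): syllable 1 coda /ttp/ has 3 consonants (> 2) → illicit
[sipt.pfit] — σ1 onset /s/, coda /pt/ (2C) ok; σ2 onset /pf/ (1→2 rises), coda /t/ ok → licit
[fetp] — violates constraint (f): word begins with /f/ → illicit
[kves.tatp] — violates constraint (d): syllable 1 coda contains /s/, which is not a licensed coda consonant → illicit
[kwepp] — σ1 onset /kw/ (1→5 rises), coda /pp/ (2C) ok → licit
[pvil] — violates constraint (d): syllable 1 coda contains /l/, which is not a licensed coda consonant → illicit
[te.pwut] — σ1 onset /t/, coda /∅/ ok; σ2 onset /pw/ (1→5 rises), coda /t/ ok → licit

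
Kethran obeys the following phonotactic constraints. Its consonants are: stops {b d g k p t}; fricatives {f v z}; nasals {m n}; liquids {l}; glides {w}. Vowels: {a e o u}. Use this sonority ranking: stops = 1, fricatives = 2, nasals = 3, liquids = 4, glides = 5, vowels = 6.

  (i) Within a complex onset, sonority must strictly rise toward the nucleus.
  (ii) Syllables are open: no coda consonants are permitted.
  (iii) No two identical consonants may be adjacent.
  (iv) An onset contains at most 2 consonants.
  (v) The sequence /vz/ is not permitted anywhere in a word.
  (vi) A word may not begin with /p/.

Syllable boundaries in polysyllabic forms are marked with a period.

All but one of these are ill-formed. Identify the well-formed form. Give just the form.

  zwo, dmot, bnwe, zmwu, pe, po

zwo

zwo — σ1 onset /zw/ (2→5 rises), coda /∅/ ok → well-formed
dmot — violates constraint (ii): syllable 1 coda /t/ has 1 consonant (> 0) → ill-formed
bnwe — violates constraint (iv): syllable 1 onset /bnw/ has 3 consonants (> 2) → ill-formed
zmwu — violates constraint (iv): syllable 1 onset /zmw/ has 3 consonants (> 2) → ill-formed
pe — violates constraint (vi): word begins with /p/ → ill-formed
po — violates constraint (vi): word begins with /p/ → ill-formed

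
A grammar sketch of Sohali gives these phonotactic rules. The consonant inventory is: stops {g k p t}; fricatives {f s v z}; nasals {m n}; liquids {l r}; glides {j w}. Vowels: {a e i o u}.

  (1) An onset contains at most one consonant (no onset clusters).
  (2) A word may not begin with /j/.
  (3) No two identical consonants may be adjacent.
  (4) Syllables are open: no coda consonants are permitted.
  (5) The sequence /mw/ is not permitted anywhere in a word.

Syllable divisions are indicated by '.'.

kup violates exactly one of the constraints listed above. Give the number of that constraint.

4

kup: syllable 1 coda /p/ has 1 consonant (> 0).
This is a violation of constraint 4: "Syllables are open: no coda consonants are permitted."
The remaining constraints (1, 2, 3, 5) are satisfied.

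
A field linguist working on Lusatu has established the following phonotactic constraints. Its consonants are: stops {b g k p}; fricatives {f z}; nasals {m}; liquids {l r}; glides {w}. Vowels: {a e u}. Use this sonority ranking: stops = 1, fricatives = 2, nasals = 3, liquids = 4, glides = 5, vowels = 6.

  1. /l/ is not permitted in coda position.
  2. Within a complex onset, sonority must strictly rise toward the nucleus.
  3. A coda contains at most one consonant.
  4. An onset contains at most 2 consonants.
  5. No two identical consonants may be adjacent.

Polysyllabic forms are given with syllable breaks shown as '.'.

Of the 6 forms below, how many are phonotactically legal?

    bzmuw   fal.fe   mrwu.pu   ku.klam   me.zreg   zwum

3

bzmuw — violates constraint 4: syllable 1 onset /bzm/ has 3 consonants (> 2) → phonotactically illegal
fal.fe — violates constraint 1: syllable 1 coda contains /l/ → phonotactically illegal
mrwu.pu — violates constraint 4: syllable 1 onset /mrw/ has 3 consonants (> 2) → phonotactically illegal
ku.klam — σ1 onset /k/, coda /∅/ ok; σ2 onset /kl/ (1→4 rises), coda /m/ ok → phonotactically legal
me.zreg — σ1 onset /m/, coda /∅/ ok; σ2 onset /zr/ (2→4 rises), coda /g/ ok → phonotactically legal
zwum — σ1 onset /zw/ (2→5 rises), coda /m/ ok → phonotactically legal
Phonotactically legal: ku.klam, me.zreg, zwum → 3.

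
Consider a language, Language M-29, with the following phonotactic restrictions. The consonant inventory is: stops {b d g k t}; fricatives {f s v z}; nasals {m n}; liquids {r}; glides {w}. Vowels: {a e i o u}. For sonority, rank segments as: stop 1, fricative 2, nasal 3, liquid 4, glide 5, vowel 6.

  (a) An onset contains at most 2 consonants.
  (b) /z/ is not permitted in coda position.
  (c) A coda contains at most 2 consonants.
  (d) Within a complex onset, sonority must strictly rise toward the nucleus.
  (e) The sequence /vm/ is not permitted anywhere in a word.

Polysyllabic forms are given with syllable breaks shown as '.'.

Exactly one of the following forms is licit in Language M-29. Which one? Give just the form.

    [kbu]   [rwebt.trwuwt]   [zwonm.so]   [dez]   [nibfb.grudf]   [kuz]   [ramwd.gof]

[kbu] — violates constraint (d): syllable 1 onset /kb/: /k/ (stop, 1) → /b/ (stop, 1) does not rise → illicit
[rwebt.trwuwt] — violates constraint (a): syllable 2 onset /trw/ has 3 consonants (> 2) → illicit
[zwonm.so] — σ1 onset /zw/ (2→5 rises), coda /nm/ (2C) ok; σ2 onset /s/, coda /∅/ ok → licit
[dez] — violates constraint (b): syllable 1 coda contains /z/ → illicit
[nibfb.grudf] — violates constraint (c): syllable 1 coda /bfb/ has 3 consonants (> 2) → illicit
[kuz] — violates constraint (b): syllable 1 coda contains /z/ → illicit
[ramwd.gof] — violates constraint (c): syllable 1 coda /mwd/ has 3 consonants (> 2) → illicit

[zwonm.so]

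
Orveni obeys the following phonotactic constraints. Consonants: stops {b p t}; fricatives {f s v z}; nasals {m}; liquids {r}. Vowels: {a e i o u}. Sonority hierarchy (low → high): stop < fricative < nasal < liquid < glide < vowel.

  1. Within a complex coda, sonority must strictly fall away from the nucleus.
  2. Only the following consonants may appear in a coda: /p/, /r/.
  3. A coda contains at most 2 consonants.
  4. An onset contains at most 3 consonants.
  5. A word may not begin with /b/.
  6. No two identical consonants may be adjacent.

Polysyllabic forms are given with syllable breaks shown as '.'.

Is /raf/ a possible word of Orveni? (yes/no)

no

/raf/ — violates constraint 2: syllable 1 coda contains /f/, which is not a licensed coda consonant → not permitted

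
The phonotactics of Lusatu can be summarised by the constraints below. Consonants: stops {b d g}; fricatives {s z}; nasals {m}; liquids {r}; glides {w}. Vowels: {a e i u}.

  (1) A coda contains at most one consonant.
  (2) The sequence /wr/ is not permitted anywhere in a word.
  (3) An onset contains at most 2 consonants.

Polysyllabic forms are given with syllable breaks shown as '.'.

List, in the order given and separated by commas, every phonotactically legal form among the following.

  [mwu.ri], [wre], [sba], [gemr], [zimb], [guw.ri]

[mwu.ri], [sba]

[mwu.ri] — σ1 onset /mw/ (2C), coda /∅/ ok; σ2 onset /r/, coda /∅/ ok → phonotactically legal
[wre] — violates constraint 2: contains banned sequence /wr/ → phonotactically illegal
[sba] — σ1 onset /sb/ (2C), coda /∅/ ok → phonotactically legal
[gemr] — violates constraint 1: syllable 1 coda /mr/ has 2 consonants (> 1) → phonotactically illegal
[zimb] — violates constraint 1: syllable 1 coda /mb/ has 2 consonants (> 1) → phonotactically illegal
[guw.ri] — violates constraint 2: contains banned sequence /wr/ → phonotactically illegal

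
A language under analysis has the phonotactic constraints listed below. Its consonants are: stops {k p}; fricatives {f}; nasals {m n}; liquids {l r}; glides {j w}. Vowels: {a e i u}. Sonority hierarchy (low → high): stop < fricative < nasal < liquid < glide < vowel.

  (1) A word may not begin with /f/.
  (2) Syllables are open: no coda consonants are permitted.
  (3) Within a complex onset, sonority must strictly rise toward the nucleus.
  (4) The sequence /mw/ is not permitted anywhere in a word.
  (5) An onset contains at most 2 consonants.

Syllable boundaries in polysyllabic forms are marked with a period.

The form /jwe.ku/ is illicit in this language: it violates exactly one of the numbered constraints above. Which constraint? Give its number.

3

/jwe.ku/: syllable 1 onset /jw/: /j/ (glide, 5) → /w/ (glide, 5) does not rise.
This is a violation of constraint 3: "Within a complex onset, sonority must strictly rise toward the nucleus."
The remaining constraints (1, 2, 4, 5) are satisfied.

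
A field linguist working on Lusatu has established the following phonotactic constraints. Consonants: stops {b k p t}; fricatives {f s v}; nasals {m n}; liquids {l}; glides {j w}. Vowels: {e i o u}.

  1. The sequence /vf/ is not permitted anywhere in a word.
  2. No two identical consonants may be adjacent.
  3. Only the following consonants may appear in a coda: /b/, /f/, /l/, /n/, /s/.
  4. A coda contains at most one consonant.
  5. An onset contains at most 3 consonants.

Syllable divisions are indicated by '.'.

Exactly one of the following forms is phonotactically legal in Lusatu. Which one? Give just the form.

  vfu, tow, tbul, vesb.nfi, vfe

tbul

vfu — violates constraint 1: contains banned sequence /vf/ → phonotactically illegal
tow — violates constraint 3: syllable 1 coda contains /w/, which is not a licensed coda consonant → phonotactically illegal
tbul — σ1 onset /tb/ (2C), coda /l/ ok → phonotactically legal
vesb.nfi — violates constraint 4: syllable 1 coda /sb/ has 2 consonants (> 1) → phonotactically illegal
vfe — violates constraint 1: contains banned sequence /vf/ → phonotactically illegal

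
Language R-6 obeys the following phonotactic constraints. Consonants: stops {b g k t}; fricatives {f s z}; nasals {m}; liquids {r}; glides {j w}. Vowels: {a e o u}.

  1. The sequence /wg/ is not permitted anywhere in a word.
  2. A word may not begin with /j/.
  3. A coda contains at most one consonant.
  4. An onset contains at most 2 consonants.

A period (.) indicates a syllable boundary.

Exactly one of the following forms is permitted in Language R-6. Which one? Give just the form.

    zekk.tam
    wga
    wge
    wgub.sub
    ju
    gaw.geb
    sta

sta

zekk.tam — violates constraint 3: syllable 1 coda /kk/ has 2 consonants (> 1) → not permitted
wga — violates constraint 1: contains banned sequence /wg/ → not permitted
wge — violates constraint 1: contains banned sequence /wg/ → not permitted
wgub.sub — violates constraint 1: contains banned sequence /wg/ → not permitted
ju — violates constraint 2: word begins with /j/ → not permitted
gaw.geb — violates constraint 1: contains banned sequence /wg/ → not permitted
sta — σ1 onset /st/ (2C), coda /∅/ ok → permitted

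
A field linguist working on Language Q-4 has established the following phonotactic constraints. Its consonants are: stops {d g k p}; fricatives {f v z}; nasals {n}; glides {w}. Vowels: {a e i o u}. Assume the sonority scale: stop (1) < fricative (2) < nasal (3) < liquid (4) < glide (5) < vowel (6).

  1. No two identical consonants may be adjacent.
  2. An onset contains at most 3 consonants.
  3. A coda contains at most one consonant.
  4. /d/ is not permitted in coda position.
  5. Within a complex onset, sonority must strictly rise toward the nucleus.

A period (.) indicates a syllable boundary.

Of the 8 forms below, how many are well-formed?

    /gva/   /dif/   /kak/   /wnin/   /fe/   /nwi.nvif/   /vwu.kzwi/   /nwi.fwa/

/gva/ — σ1 onset /gv/ (1→2 rises), coda /∅/ ok → well-formed
/dif/ — σ1 onset /d/, coda /f/ ok → well-formed
/kak/ — σ1 onset /k/, coda /k/ ok → well-formed
/wnin/ — violates constraint 5: syllable 1 onset /wn/: /w/ (glide, 5) → /n/ (nasal, 3) does not rise → ill-formed
/fe/ — σ1 onset /f/, coda /∅/ ok → well-formed
/nwi.nvif/ — violates constraint 5: syllable 2 onset /nv/: /n/ (nasal, 3) → /v/ (fricative, 2) does not rise → ill-formed
/vwu.kzwi/ — σ1 onset /vw/ (2→5 rises), coda /∅/ ok; σ2 onset /kzw/ (1→2→5 rises), coda /∅/ ok → well-formed
/nwi.fwa/ — σ1 onset /nw/ (3→5 rises), coda /∅/ ok; σ2 onset /fw/ (2→5 rises), coda /∅/ ok → well-formed
Well-formed: /gva/, /dif/, /kak/, /fe/, /vwu.kzwi/, /nwi.fwa/ → 6.

6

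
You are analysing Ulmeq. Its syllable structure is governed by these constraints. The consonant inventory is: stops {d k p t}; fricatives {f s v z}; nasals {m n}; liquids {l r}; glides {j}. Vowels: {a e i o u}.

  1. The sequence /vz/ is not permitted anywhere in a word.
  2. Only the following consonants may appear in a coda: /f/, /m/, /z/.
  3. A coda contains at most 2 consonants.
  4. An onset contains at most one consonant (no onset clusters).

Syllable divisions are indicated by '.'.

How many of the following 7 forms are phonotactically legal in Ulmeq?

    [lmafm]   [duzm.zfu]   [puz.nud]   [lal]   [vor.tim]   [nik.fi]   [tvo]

0

[lmafm] — violates constraint 4: syllable 1 onset /lm/ has 2 consonants (> 1) → phonotactically illegal
[duzm.zfu] — violates constraint 4: syllable 2 onset /zf/ has 2 consonants (> 1) → phonotactically illegal
[puz.nud] — violates constraint 2: syllable 2 coda contains /d/, which is not a licensed coda consonant → phonotactically illegal
[lal] — violates constraint 2: syllable 1 coda contains /l/, which is not a licensed coda consonant → phonotactically illegal
[vor.tim] — violates constraint 2: syllable 1 coda contains /r/, which is not a licensed coda consonant → phonotactically illegal
[nik.fi] — violates constraint 2: syllable 1 coda contains /k/, which is not a licensed coda consonant → phonotactically illegal
[tvo] — violates constraint 4: syllable 1 onset /tv/ has 2 consonants (> 1) → phonotactically illegal
No form is phonotactically legal → 0.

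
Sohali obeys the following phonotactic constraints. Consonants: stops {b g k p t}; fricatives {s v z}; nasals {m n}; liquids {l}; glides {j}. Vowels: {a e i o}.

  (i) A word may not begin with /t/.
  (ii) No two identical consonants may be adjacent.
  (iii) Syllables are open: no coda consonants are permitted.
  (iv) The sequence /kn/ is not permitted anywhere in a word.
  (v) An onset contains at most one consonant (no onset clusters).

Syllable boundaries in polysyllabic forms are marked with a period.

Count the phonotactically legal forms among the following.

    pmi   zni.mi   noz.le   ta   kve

pmi — violates constraint (v): syllable 1 onset /pm/ has 2 consonants (> 1) → phonotactically illegal
zni.mi — violates constraint (v): syllable 1 onset /zn/ has 2 consonants (> 1) → phonotactically illegal
noz.le — violates constraint (iii): syllable 1 coda /z/ has 1 consonant (> 0) → phonotactically illegal
ta — violates constraint (i): word begins with /t/ → phonotactically illegal
kve — violates constraint (v): syllable 1 onset /kv/ has 2 consonants (> 1) → phonotactically illegal
No form is phonotactically legal → 0.

0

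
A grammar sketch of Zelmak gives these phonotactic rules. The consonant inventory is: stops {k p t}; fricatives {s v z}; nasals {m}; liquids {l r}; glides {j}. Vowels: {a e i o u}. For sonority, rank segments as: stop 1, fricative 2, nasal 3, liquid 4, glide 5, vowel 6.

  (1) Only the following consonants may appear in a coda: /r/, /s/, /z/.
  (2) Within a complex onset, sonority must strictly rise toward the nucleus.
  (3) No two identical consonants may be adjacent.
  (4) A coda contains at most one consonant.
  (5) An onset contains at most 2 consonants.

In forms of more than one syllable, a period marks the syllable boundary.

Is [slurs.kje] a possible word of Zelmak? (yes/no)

[slurs.kje] — violates constraint 4: syllable 1 coda /rs/ has 2 consonants (> 1) → ill-formed

no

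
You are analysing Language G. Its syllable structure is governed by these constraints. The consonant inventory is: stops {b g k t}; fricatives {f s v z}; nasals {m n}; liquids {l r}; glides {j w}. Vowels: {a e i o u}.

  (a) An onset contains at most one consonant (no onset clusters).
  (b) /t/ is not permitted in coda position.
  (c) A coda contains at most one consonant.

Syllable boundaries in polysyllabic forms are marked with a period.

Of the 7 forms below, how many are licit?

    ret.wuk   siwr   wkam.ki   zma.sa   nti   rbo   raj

1

ret.wuk — violates constraint (b): syllable 1 coda contains /t/ → illicit
siwr — violates constraint (c): syllable 1 coda /wr/ has 2 consonants (> 1) → illicit
wkam.ki — violates constraint (a): syllable 1 onset /wk/ has 2 consonants (> 1) → illicit
zma.sa — violates constraint (a): syllable 1 onset /zm/ has 2 consonants (> 1) → illicit
nti — violates constraint (a): syllable 1 onset /nt/ has 2 consonants (> 1) → illicit
rbo — violates constraint (a): syllable 1 onset /rb/ has 2 consonants (> 1) → illicit
raj — σ1 onset /r/, coda /j/ ok → licit
Licit: raj → 1.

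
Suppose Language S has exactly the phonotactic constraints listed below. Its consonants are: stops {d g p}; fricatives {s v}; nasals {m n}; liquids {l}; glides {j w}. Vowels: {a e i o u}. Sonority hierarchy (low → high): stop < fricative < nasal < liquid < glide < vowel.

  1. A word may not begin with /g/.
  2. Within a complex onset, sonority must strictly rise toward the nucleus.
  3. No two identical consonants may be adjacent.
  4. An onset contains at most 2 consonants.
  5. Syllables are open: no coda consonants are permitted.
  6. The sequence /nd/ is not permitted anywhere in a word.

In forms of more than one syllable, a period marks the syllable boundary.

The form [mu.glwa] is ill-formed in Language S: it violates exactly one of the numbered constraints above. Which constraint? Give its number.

4

[mu.glwa]: syllable 2 onset /glw/ has 3 consonants (> 2).
This is a violation of constraint 4: "An onset contains at most 2 consonants."
The remaining constraints (1, 2, 3, 5, 6) are satisfied.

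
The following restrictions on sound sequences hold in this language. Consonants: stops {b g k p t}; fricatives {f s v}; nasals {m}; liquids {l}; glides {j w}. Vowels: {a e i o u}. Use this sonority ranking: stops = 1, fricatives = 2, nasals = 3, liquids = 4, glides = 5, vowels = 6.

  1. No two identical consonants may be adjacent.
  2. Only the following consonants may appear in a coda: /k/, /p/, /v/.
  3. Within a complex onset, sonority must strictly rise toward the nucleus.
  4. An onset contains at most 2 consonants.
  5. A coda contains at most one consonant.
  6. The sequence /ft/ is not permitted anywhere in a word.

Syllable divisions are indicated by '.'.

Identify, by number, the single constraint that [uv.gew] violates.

2

[uv.gew]: syllable 2 coda contains /w/, which is not a licensed coda consonant.
This is a violation of constraint 2: "Only the following consonants may appear in a coda: /k/, /p/, /v/."
The remaining constraints (1, 3, 4, 5, 6) are satisfied.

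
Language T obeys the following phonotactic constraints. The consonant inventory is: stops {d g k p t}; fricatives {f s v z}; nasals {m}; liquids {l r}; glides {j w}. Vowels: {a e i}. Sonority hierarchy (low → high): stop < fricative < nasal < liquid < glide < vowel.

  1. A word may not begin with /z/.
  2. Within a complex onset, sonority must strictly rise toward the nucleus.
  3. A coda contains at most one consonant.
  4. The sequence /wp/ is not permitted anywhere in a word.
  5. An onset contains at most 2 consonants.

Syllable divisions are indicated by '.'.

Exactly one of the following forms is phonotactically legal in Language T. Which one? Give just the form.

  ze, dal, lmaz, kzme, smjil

ze — violates constraint 1: word begins with /z/ → phonotactically illegal
dal — σ1 onset /d/, coda /l/ ok → phonotactically legal
lmaz — violates constraint 2: syllable 1 onset /lm/: /l/ (liquid, 4) → /m/ (nasal, 3) does not rise → phonotactically illegal
kzme — violates constraint 5: syllable 1 onset /kzm/ has 3 consonants (> 2) → phonotactically illegal
smjil — violates constraint 5: syllable 1 onset /smj/ has 3 consonants (> 2) → phonotactically illegal

dal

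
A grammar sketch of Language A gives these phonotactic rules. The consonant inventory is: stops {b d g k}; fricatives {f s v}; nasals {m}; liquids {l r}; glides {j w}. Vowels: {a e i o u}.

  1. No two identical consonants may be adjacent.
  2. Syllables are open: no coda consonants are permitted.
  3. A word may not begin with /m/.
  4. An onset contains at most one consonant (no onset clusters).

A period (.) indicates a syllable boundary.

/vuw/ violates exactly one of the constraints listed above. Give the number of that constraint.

2

/vuw/: syllable 1 coda /w/ has 1 consonant (> 0).
This is a violation of constraint 2: "Syllables are open: no coda consonants are permitted."
The remaining constraints (1, 3, 4) are satisfied.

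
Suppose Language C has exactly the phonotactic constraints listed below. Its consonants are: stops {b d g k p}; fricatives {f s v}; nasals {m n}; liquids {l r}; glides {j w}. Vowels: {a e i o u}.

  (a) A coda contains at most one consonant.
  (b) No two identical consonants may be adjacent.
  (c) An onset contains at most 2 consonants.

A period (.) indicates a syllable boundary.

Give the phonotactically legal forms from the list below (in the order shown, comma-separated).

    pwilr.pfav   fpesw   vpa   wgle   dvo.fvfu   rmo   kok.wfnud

pwilr.pfav — violates constraint (a): syllable 1 coda /lr/ has 2 consonants (> 1) → phonotactically illegal
fpesw — violates constraint (a): syllable 1 coda /sw/ has 2 consonants (> 1) → phonotactically illegal
vpa — σ1 onset /vp/ (2C), coda /∅/ ok → phonotactically legal
wgle — violates constraint (c): syllable 1 onset /wgl/ has 3 consonants (> 2) → phonotactically illegal
dvo.fvfu — violates constraint (c): syllable 2 onset /fvf/ has 3 consonants (> 2) → phonotactically illegal
rmo — σ1 onset /rm/ (2C), coda /∅/ ok → phonotactically legal
kok.wfnud — violates constraint (c): syllable 2 onset /wfn/ has 3 consonants (> 2) → phonotactically illegal

vpa, rmo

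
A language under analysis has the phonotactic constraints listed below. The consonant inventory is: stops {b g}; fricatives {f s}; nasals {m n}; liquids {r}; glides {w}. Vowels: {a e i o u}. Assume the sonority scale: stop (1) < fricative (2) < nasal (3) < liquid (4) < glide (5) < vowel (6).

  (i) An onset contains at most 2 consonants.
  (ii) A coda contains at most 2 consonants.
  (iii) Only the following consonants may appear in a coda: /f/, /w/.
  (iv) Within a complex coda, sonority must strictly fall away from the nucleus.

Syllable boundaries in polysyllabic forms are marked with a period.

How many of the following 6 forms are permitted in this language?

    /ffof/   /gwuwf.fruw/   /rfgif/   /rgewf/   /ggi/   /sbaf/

/ffof/ — σ1 onset /ff/ (2C), coda /f/ ok → permitted
/gwuwf.fruw/ — σ1 onset /gw/ (2C), coda /wf/ (5→2 falls) ok; σ2 onset /fr/ (2C), coda /w/ ok → permitted
/rfgif/ — violates constraint (i): syllable 1 onset /rfg/ has 3 consonants (> 2) → not permitted
/rgewf/ — σ1 onset /rg/ (2C), coda /wf/ (5→2 falls) ok → permitted
/ggi/ — σ1 onset /gg/ (2C), coda /∅/ ok → permitted
/sbaf/ — σ1 onset /sb/ (2C), coda /f/ ok → permitted
Permitted: /ffof/, /gwuwf.fruw/, /rgewf/, /ggi/, /sbaf/ → 5.

5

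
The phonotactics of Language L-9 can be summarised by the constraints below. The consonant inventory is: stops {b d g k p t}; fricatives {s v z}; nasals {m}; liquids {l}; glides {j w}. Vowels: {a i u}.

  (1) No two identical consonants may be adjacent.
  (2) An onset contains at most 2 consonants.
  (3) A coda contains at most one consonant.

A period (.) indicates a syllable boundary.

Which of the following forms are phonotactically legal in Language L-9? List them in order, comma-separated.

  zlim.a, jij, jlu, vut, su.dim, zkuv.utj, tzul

zlim.a, jij, jlu, vut, su.dim, tzul

zlim.a — σ1 onset /zl/ (2C), coda /m/ ok; σ2 onset /∅/, coda /∅/ ok → phonotactically legal
jij — σ1 onset /j/, coda /j/ ok → phonotactically legal
jlu — σ1 onset /jl/ (2C), coda /∅/ ok → phonotactically legal
vut — σ1 onset /v/, coda /t/ ok → phonotactically legal
su.dim — σ1 onset /s/, coda /∅/ ok; σ2 onset /d/, coda /m/ ok → phonotactically legal
zkuv.utj — violates constraint 3: syllable 2 coda /tj/ has 2 consonants (> 1) → phonotactically illegal
tzul — σ1 onset /tz/ (2C), coda /l/ ok → phonotactically legal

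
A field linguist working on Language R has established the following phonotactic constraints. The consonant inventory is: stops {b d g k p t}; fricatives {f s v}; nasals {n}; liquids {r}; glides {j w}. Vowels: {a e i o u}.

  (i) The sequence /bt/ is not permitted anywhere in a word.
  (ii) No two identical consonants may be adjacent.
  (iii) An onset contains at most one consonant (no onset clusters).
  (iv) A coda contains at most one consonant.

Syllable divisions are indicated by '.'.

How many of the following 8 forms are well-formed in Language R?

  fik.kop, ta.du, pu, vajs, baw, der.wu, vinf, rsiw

4

fik.kop — violates constraint (ii): adjacent identical consonants /kk/ → ill-formed
ta.du — σ1 onset /t/, coda /∅/ ok; σ2 onset /d/, coda /∅/ ok → well-formed
pu — σ1 onset /p/, coda /∅/ ok → well-formed
vajs — violates constraint (iv): syllable 1 coda /js/ has 2 consonants (> 1) → ill-formed
baw — σ1 onset /b/, coda /w/ ok → well-formed
der.wu — σ1 onset /d/, coda /r/ ok; σ2 onset /w/, coda /∅/ ok → well-formed
vinf — violates constraint (iv): syllable 1 coda /nf/ has 2 consonants (> 1) → ill-formed
rsiw — violates constraint (iii): syllable 1 onset /rs/ has 2 consonants (> 1) → ill-formed
Well-formed: ta.du, pu, baw, der.wu → 4.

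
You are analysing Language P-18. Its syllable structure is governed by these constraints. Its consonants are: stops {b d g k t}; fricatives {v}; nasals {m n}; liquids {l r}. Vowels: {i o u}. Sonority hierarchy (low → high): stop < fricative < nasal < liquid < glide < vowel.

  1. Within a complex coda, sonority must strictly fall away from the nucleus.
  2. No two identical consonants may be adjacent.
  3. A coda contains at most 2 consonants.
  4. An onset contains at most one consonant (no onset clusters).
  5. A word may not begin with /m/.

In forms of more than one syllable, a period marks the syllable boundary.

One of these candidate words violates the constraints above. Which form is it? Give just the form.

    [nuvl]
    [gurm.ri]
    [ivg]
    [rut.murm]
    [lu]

[nuvl] — violates constraint 1: syllable 1 coda /vl/: /v/ (fricative, 2) → /l/ (liquid, 4) does not fall → illicit
[gurm.ri] — σ1 onset /g/, coda /rm/ (4→3 falls) ok; σ2 onset /r/, coda /∅/ ok → licit
[ivg] — σ1 onset /∅/, coda /vg/ (2→1 falls) ok → licit
[rut.murm] — σ1 onset /r/, coda /t/ ok; σ2 onset /m/, coda /rm/ (4→3 falls) ok → licit
[lu] — σ1 onset /l/, coda /∅/ ok → licit

[nuvl]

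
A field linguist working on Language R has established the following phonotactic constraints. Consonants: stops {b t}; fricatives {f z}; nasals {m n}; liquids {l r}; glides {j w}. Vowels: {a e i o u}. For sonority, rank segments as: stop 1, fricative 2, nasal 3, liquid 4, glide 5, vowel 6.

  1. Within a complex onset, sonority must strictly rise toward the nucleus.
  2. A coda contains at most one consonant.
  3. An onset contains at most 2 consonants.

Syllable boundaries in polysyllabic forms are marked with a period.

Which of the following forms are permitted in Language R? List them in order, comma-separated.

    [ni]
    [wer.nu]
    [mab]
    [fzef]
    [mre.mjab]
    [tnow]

[ni], [wer.nu], [mab], [mre.mjab], [tnow]

[ni] — σ1 onset /n/, coda /∅/ ok → permitted
[wer.nu] — σ1 onset /w/, coda /r/ ok; σ2 onset /n/, coda /∅/ ok → permitted
[mab] — σ1 onset /m/, coda /b/ ok → permitted
[fzef] — violates constraint 1: syllable 1 onset /fz/: /f/ (fricative, 2) → /z/ (fricative, 2) does not rise → not permitted
[mre.mjab] — σ1 onset /mr/ (3→4 rises), coda /∅/ ok; σ2 onset /mj/ (3→5 rises), coda /b/ ok → permitted
[tnow] — σ1 onset /tn/ (1→3 rises), coda /w/ ok → permitted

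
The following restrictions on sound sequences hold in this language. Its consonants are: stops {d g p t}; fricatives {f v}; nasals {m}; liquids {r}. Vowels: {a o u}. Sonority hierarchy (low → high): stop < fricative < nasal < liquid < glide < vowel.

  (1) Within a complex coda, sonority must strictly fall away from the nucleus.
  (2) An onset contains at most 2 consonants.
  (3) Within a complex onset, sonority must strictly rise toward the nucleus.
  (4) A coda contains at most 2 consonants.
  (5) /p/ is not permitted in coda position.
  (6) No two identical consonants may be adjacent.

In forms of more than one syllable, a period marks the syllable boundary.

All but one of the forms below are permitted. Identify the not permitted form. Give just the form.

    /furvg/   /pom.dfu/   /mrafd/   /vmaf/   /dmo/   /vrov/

/furvg/ — violates constraint 4: syllable 1 coda /rvg/ has 3 consonants (> 2) → not permitted
/pom.dfu/ — σ1 onset /p/, coda /m/ ok; σ2 onset /df/ (1→2 rises), coda /∅/ ok → permitted
/mrafd/ — σ1 onset /mr/ (3→4 rises), coda /fd/ (2→1 falls) ok → permitted
/vmaf/ — σ1 onset /vm/ (2→3 rises), coda /f/ ok → permitted
/dmo/ — σ1 onset /dm/ (1→3 rises), coda /∅/ ok → permitted
/vrov/ — σ1 onset /vr/ (2→4 rises), coda /v/ ok → permitted

/furvg/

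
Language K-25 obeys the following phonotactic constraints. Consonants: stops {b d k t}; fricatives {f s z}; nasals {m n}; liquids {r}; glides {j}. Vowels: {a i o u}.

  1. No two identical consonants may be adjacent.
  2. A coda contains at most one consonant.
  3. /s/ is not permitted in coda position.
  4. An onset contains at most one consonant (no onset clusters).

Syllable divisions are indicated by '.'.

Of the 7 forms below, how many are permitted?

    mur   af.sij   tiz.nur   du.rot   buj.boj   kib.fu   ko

mur — σ1 onset /m/, coda /r/ ok → permitted
af.sij — σ1 onset /∅/, coda /f/ ok; σ2 onset /s/, coda /j/ ok → permitted
tiz.nur — σ1 onset /t/, coda /z/ ok; σ2 onset /n/, coda /r/ ok → permitted
du.rot — σ1 onset /d/, coda /∅/ ok; σ2 onset /r/, coda /t/ ok → permitted
buj.boj — σ1 onset /b/, coda /j/ ok; σ2 onset /b/, coda /j/ ok → permitted
kib.fu — σ1 onset /k/, coda /b/ ok; σ2 onset /f/, coda /∅/ ok → permitted
ko — σ1 onset /k/, coda /∅/ ok → permitted
Permitted: mur, af.sij, tiz.nur, du.rot, buj.boj, kib.fu, ko → 7.

7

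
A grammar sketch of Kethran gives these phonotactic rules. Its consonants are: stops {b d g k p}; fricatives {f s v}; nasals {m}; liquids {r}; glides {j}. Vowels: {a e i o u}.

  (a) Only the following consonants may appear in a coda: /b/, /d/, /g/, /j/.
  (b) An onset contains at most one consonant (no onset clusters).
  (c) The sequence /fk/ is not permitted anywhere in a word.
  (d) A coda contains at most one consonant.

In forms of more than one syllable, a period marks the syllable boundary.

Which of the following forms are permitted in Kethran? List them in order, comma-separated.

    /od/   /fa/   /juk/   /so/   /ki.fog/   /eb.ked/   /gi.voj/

/od/ — σ1 onset /∅/, coda /d/ ok → permitted
/fa/ — σ1 onset /f/, coda /∅/ ok → permitted
/juk/ — violates constraint (a): syllable 1 coda contains /k/, which is not a licensed coda consonant → not permitted
/so/ — σ1 onset /s/, coda /∅/ ok → permitted
/ki.fog/ — σ1 onset /k/, coda /∅/ ok; σ2 onset /f/, coda /g/ ok → permitted
/eb.ked/ — σ1 onset /∅/, coda /b/ ok; σ2 onset /k/, coda /d/ ok → permitted
/gi.voj/ — σ1 onset /g/, coda /∅/ ok; σ2 onset /v/, coda /j/ ok → permitted

/od/, /fa/, /so/, /ki.fog/, /eb.ked/, /gi.voj/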